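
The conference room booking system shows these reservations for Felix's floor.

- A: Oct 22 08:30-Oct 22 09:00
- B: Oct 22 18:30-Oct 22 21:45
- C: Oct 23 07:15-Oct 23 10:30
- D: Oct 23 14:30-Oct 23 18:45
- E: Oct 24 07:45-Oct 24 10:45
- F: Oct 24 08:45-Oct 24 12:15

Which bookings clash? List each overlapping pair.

E & F

Sorted by start: A, B, C, D, E, F.
B starts after A ends, so A has no further overlaps.
C starts after B ends, so B has no further overlaps.
D starts after C ends, so C has no further overlaps.
E starts after D ends, so D has no further overlaps.
F starts before E ends → E and F overlap.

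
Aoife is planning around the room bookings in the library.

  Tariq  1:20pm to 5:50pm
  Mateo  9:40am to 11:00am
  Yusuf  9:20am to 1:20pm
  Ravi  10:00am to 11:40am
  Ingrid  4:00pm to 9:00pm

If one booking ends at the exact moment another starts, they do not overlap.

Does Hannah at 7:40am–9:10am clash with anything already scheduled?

Yusuf: starts 9:20am at or after Hannah ends 9:10am → clear.
Mateo: starts 9:40am at or after Hannah ends 9:10am → clear.
Ravi: starts 10:00am at or after Hannah ends 9:10am → clear.
Tariq: starts 1:20pm at or after Hannah ends 9:10am → clear.
Ingrid: starts 4:00pm at or after Hannah ends 9:10am → clear.

No — it doesn't clash with anything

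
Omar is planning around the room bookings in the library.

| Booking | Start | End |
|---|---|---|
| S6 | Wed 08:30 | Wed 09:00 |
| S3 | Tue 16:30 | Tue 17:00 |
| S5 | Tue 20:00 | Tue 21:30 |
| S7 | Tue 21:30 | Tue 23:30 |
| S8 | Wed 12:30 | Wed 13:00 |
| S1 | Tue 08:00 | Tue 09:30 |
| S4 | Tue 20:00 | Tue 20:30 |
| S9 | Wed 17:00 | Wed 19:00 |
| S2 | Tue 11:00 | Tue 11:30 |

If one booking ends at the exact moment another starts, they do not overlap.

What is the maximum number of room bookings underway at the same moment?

2

Sweep the timeline, counting +1 at each start and −1 at each end (ends before starts at a tie):
Tue 08:00 start S1 → 1
Tue 09:30 end S1 → 0
Tue 11:00 start S2 → 1
Tue 11:30 end S2 → 0
Tue 16:30 start S3 → 1
Tue 17:00 end S3 → 0
Tue 20:00 start S4 → 1
Tue 20:00 start S5 → 2
Tue 20:30 end S4 → 1
Tue 21:30 end S5 → 0
Tue 21:30 start S7 → 1
Tue 23:30 end S7 → 0
Wed 08:30 start S6 → 1
Wed 09:00 end S6 → 0
Wed 12:30 start S8 → 1
Wed 13:00 end S8 → 0
Wed 17:00 start S9 → 1
Wed 19:00 end S9 → 0
Peak is 2, at Tue 20:00 (S4, S5).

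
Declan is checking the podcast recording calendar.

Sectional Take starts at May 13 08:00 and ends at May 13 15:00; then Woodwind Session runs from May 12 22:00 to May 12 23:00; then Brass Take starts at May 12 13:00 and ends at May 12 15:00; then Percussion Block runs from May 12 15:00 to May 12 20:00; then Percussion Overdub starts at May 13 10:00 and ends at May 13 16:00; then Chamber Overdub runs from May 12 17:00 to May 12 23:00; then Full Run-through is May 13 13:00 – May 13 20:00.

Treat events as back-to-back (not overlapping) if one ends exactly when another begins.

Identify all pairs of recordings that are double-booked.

Sorted by start: Brass Take, Percussion Block, Chamber Overdub, Woodwind Session, Sectional Take, Percussion Overdub, Full Run-through.
Percussion Block starts exactly when Brass Take ends (back-to-back, no overlap), so Brass Take has no further overlaps.
Chamber Overdub starts before Percussion Block ends → Percussion Block and Chamber Overdub overlap.
Woodwind Session starts after Percussion Block ends, so Percussion Block has no further overlaps.
Woodwind Session starts before Chamber Overdub ends → Chamber Overdub and Woodwind Session overlap.
Sectional Take starts after Chamber Overdub ends, so Chamber Overdub has no further overlaps.
Sectional Take starts after Woodwind Session ends, so Woodwind Session has no further overlaps.
Percussion Overdub starts before Sectional Take ends → Sectional Take and Percussion Overdub overlap.
Full Run-through starts before Sectional Take ends → Sectional Take and Full Run-through overlap.
Full Run-through starts before Percussion Overdub ends → Percussion Overdub and Full Run-through overlap.

Chamber Overdub & Percussion Block, Chamber Overdub & Woodwind Session, Full Run-through & Percussion Overdub, Full Run-through & Sectional Take, Percussion Overdub & Sectional Take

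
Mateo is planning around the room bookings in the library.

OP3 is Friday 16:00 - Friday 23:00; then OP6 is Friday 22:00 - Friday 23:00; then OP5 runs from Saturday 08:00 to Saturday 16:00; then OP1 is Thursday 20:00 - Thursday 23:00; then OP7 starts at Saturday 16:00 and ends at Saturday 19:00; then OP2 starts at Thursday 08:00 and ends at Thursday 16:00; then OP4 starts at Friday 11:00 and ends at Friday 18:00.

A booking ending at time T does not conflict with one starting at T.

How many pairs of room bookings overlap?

Check each pair: they overlap iff neither finishes before the other starts.
Sorted by start: OP2, OP1, OP4, OP3, OP6, OP5, OP7.
OP1 starts after OP2 ends, so nothing later overlaps OP2 either.
OP4 starts after OP1 ends, so nothing later overlaps OP1 either.
OP3 starts before OP4 ends → OP4 and OP3 overlap.
OP6 starts after OP4 ends, so nothing later overlaps OP4 either.
OP6 starts before OP3 ends → OP3 and OP6 overlap.
OP5 starts after OP3 ends, so nothing later overlaps OP3 either.
OP5 starts after OP6 ends, so nothing later overlaps OP6 either.
OP7 starts exactly when OP5 ends (back-to-back, no overlap).
Overlapping pairs: OP3 & OP4, OP3 & OP6 — 2 in total.

2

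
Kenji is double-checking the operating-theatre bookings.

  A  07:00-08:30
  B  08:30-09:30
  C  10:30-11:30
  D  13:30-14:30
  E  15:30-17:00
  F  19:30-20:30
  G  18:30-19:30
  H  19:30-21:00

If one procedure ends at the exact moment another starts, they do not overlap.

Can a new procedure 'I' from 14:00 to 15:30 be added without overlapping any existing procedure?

A: ends 08:30 at or before I starts 14:00 → clear.
B: ends 09:30 at or before I starts 14:00 → clear.
C: ends 11:30 at or before I starts 14:00 → clear.
D: starts 13:30 before I ends 15:30, and ends 14:30 after I starts 14:00 → overlap.
E: starts 15:30 at or after I ends 15:30 → clear.
G: starts 18:30 at or after I ends 15:30 → clear.
F: starts 19:30 at or after I ends 15:30 → clear.
H: starts 19:30 at or after I ends 15:30 → clear.
I overlaps D.

No — it overlaps D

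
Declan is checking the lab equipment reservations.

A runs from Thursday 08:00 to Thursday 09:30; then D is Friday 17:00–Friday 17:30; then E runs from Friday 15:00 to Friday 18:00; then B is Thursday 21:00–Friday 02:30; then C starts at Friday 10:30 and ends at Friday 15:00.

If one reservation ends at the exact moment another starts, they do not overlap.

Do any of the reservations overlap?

Yes

Sorted by start: A, B, C, E, D.
B starts after A ends, so nothing later overlaps A either.
C starts after B ends, so nothing later overlaps B either.
E starts exactly when C ends (back-to-back, no overlap), so nothing later overlaps C either.
D starts before E ends → E and D overlap.
That's a conflict, so the schedule is not conflict-free.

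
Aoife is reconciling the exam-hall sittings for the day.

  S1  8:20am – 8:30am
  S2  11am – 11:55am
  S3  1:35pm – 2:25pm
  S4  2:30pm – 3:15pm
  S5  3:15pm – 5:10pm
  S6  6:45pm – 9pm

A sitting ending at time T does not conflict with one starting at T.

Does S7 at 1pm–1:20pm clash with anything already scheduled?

No — it doesn't clash with anything

S1: ends 8:30am at or before S7 starts 1pm → clear.
S2: ends 11:55am at or before S7 starts 1pm → clear.
S3: starts 1:35pm at or after S7 ends 1:20pm → clear.
S4: starts 2:30pm at or after S7 ends 1:20pm → clear.
S5: starts 3:15pm at or after S7 ends 1:20pm → clear.
S6: starts 6:45pm at or after S7 ends 1:20pm → clear.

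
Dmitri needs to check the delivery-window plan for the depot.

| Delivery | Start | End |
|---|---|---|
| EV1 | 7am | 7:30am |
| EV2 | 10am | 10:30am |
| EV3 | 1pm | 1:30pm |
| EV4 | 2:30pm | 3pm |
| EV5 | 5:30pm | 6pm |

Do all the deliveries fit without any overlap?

Check each pair: they overlap iff neither finishes before the other starts.
Sorted by start: EV1, EV2, EV3, EV4, EV5.
EV2 starts after EV1 ends, so EV1 has no further overlaps.
EV3 starts after EV2 ends, so EV2 has no further overlaps.
EV4 starts after EV3 ends, so EV3 has no further overlaps.
EV5 starts after EV4 ends.
Every pair is clear; the schedule has no overlaps.

Yes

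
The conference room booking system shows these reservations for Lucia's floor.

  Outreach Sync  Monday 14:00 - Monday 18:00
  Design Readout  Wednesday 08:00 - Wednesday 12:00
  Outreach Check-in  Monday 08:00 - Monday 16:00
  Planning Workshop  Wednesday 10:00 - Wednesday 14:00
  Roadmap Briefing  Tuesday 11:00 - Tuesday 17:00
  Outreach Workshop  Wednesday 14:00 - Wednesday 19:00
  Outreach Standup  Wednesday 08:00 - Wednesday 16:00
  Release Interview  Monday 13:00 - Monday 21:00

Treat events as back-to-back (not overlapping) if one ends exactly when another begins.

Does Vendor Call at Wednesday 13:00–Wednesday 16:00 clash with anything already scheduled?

Outreach Check-in: ends Monday 16:00 at or before Vendor Call starts Wednesday 13:00 → clear.
Release Interview: ends Monday 21:00 at or before Vendor Call starts Wednesday 13:00 → clear.
Outreach Sync: ends Monday 18:00 at or before Vendor Call starts Wednesday 13:00 → clear.
Roadmap Briefing: ends Tuesday 17:00 at or before Vendor Call starts Wednesday 13:00 → clear.
Design Readout: ends Wednesday 12:00 at or before Vendor Call starts Wednesday 13:00 → clear.
Outreach Standup: starts Wednesday 08:00 before Vendor Call ends Wednesday 16:00, and ends Wednesday 16:00 after Vendor Call starts Wednesday 13:00 → overlap.
Planning Workshop: starts Wednesday 10:00 before Vendor Call ends Wednesday 16:00, and ends Wednesday 14:00 after Vendor Call starts Wednesday 13:00 → overlap.
Outreach Workshop: starts Wednesday 14:00 before Vendor Call ends Wednesday 16:00, and ends Wednesday 19:00 after Vendor Call starts Wednesday 13:00 → overlap.
Vendor Call overlaps Outreach Standup, Planning Workshop, Outreach Workshop.

Yes — it overlaps Outreach Standup, Outreach Workshop, Planning Workshop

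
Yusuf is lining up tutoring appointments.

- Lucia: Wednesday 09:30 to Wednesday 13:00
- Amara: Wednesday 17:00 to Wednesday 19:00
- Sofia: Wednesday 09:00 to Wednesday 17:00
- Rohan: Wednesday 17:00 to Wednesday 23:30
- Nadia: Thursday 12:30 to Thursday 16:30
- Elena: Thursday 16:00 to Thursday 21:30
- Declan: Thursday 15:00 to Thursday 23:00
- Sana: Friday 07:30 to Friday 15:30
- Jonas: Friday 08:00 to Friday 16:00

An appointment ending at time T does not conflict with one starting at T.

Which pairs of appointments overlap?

Sorted by start: Sofia, Lucia, Amara, Rohan, Nadia, Declan, Elena, Sana, Jonas.
Lucia starts before Sofia ends → Sofia and Lucia overlap.
Amara starts exactly when Sofia ends (back-to-back, no overlap), so Sofia has no further overlaps.
Amara starts after Lucia ends, so Lucia has no further overlaps.
Rohan starts before Amara ends → Amara and Rohan overlap.
Nadia starts after Amara ends, so Amara has no further overlaps.
Nadia starts after Rohan ends, so Rohan has no further overlaps.
Declan starts before Nadia ends → Nadia and Declan overlap.
Elena starts before Nadia ends → Nadia and Elena overlap.
Sana starts after Nadia ends, so Nadia has no further overlaps.
Elena starts before Declan ends → Declan and Elena overlap.
Sana starts after Declan ends, so Declan has no further overlaps.
Sana starts after Elena ends, so Elena has no further overlaps.
Jonas starts before Sana ends → Sana and Jonas overlap.

Amara & Rohan, Declan & Elena, Declan & Nadia, Elena & Nadia, Jonas & Sana, Lucia & Sofia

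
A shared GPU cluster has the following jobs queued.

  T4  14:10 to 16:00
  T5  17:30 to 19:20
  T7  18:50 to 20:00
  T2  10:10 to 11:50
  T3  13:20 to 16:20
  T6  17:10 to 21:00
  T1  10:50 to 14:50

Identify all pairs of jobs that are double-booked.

Sorted by start: T2, T1, T3, T4, T6, T5, T7.
T1 starts before T2 ends → T2 and T1 overlap.
T3 starts after T2 ends, so nothing later overlaps T2 either.
T3 starts before T1 ends → T1 and T3 overlap.
T4 starts before T1 ends → T1 and T4 overlap.
T6 starts after T1 ends, so nothing later overlaps T1 either.
T4 starts before T3 ends → T3 and T4 overlap.
T6 starts after T3 ends, so nothing later overlaps T3 either.
T6 starts after T4 ends, so nothing later overlaps T4 either.
T5 starts before T6 ends → T6 and T5 overlap.
T7 starts before T6 ends → T6 and T7 overlap.
T7 starts before T5 ends → T5 and T7 overlap.

T1 & T2, T1 & T3, T1 & T4, T3 & T4, T5 & T6, T5 & T7, T6 & T7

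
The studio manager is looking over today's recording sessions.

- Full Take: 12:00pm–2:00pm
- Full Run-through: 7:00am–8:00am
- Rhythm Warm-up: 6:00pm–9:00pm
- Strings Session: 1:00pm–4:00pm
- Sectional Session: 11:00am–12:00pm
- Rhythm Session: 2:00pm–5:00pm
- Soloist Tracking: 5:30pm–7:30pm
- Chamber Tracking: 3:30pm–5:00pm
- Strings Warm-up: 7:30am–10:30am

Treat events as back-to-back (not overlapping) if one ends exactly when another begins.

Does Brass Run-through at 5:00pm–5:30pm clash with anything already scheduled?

No — it doesn't clash with anything

Full Run-through: ends 8:00am at or before Brass Run-through starts 5:00pm → clear.
Strings Warm-up: ends 10:30am at or before Brass Run-through starts 5:00pm → clear.
Sectional Session: ends 12:00pm at or before Brass Run-through starts 5:00pm → clear.
Full Take: ends 2:00pm at or before Brass Run-through starts 5:00pm → clear.
Strings Session: ends 4:00pm at or before Brass Run-through starts 5:00pm → clear.
Rhythm Session: ends 5:00pm at or before Brass Run-through starts 5:00pm → clear.
Chamber Tracking: ends 5:00pm at or before Brass Run-through starts 5:00pm → clear.
Soloist Tracking: starts 5:30pm at or after Brass Run-through ends 5:30pm → clear.
Rhythm Warm-up: starts 6:00pm at or after Brass Run-through ends 5:30pm → clear.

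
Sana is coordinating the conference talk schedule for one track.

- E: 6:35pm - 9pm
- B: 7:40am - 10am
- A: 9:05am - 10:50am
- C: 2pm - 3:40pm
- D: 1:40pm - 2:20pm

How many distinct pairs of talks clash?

2

Sorted by start: B, A, D, C, E.
A starts before B ends → B and A overlap.
D starts after B ends; B is clear from here.
D starts after A ends; A is clear from here.
C starts before D ends → D and C overlap.
E starts after D ends.
E starts after C ends.
Overlapping pairs: A & B, C & D — 2 in total.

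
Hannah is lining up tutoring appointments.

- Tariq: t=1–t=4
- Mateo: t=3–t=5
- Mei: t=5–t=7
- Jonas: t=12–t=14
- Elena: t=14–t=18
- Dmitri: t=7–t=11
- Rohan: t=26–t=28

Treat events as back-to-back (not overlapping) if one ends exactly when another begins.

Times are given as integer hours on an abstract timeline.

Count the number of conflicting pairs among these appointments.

Sorted by start: Tariq, Mateo, Mei, Dmitri, Jonas, Elena, Rohan.
Mateo starts before Tariq ends → Tariq and Mateo overlap.
Mei starts after Tariq ends; Tariq is clear from here.
Mei starts exactly when Mateo ends (back-to-back, no overlap); Mateo is clear from here.
Dmitri starts exactly when Mei ends (back-to-back, no overlap); Mei is clear from here.
Jonas starts after Dmitri ends; Dmitri is clear from here.
Elena starts exactly when Jonas ends (back-to-back, no overlap); Jonas is clear from here.
Rohan starts after Elena ends.
Overlapping pairs: Mateo & Tariq — 1 in total.

1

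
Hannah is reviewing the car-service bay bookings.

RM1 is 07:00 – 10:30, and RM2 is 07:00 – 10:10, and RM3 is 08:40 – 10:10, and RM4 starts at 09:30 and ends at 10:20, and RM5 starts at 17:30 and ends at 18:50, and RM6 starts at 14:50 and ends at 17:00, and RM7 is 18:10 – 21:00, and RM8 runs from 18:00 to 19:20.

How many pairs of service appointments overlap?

Sorted by start: RM1, RM2, RM3, RM4, RM6, RM5, RM8, RM7.
RM2 starts before RM1 ends → RM1 and RM2 overlap.
RM3 starts before RM1 ends → RM1 and RM3 overlap.
RM4 starts before RM1 ends → RM1 and RM4 overlap.
RM6 starts after RM1 ends, so RM1 has no further overlaps.
RM3 starts before RM2 ends → RM2 and RM3 overlap.
RM4 starts before RM2 ends → RM2 and RM4 overlap.
RM6 starts after RM2 ends, so RM2 has no further overlaps.
RM4 starts before RM3 ends → RM3 and RM4 overlap.
RM6 starts after RM3 ends, so RM3 has no further overlaps.
RM6 starts after RM4 ends, so RM4 has no further overlaps.
RM5 starts after RM6 ends, so RM6 has no further overlaps.
RM8 starts before RM5 ends → RM5 and RM8 overlap.
RM7 starts before RM5 ends → RM5 and RM7 overlap.
RM7 starts before RM8 ends → RM8 and RM7 overlap.
Overlapping pairs: RM1 & RM2, RM1 & RM3, RM1 & RM4, RM2 & RM3, RM2 & RM4, RM3 & RM4, RM5 & RM7, RM5 & RM8, RM7 & RM8 — 9 in total.

9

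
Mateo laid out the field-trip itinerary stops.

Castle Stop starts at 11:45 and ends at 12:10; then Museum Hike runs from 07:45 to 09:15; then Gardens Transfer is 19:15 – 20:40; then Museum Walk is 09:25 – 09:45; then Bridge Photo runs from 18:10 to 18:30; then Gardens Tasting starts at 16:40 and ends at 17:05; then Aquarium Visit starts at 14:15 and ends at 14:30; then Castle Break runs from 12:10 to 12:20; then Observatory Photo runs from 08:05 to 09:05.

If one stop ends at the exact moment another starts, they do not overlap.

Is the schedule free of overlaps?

Check each pair: they overlap iff neither finishes before the other starts.
Sorted by start: Museum Hike, Observatory Photo, Museum Walk, Castle Stop, Castle Break, Aquarium Visit, Gardens Tasting, Bridge Photo, Gardens Transfer.
Observatory Photo starts before Museum Hike ends → Museum Hike and Observatory Photo overlap.
That's a conflict, so the schedule is not conflict-free.

No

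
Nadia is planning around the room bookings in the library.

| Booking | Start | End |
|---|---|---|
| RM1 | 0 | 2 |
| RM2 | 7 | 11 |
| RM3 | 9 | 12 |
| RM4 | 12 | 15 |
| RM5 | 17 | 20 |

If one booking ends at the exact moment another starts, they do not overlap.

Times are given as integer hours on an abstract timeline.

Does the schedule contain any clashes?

Yes

Two intervals overlap when each starts before the other ends.
Sorted by start: RM1, RM2, RM3, RM4, RM5.
RM2 starts after RM1 ends — done with RM1.
RM3 starts before RM2 ends → RM2 and RM3 overlap.
That's a conflict, so the schedule is not conflict-free.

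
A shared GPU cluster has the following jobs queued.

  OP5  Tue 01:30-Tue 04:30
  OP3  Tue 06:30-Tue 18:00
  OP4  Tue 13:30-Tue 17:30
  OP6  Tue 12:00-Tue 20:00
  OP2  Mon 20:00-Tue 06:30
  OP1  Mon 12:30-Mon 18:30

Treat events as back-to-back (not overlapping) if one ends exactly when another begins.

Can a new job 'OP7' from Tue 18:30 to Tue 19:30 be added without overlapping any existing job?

OP1: ends Mon 18:30 at or before OP7 starts Tue 18:30 → clear.
OP2: ends Tue 06:30 at or before OP7 starts Tue 18:30 → clear.
OP5: ends Tue 04:30 at or before OP7 starts Tue 18:30 → clear.
OP3: ends Tue 18:00 at or before OP7 starts Tue 18:30 → clear.
OP6: starts Tue 12:00 before OP7 ends Tue 19:30, and ends Tue 20:00 after OP7 starts Tue 18:30 → overlap.
OP4: ends Tue 17:30 at or before OP7 starts Tue 18:30 → clear.
OP7 overlaps OP6.

No — it overlaps OP6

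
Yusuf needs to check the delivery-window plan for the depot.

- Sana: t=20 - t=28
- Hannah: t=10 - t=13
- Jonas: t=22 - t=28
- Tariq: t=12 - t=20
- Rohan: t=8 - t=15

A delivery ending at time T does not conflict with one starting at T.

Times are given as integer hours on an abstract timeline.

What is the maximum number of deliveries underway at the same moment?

Sweep the timeline, counting +1 at each start and −1 at each end (ends before starts at a tie):
t=8 start Rohan → 1
t=10 start Hannah → 2
t=12 start Tariq → 3
t=13 end Hannah → 2
t=15 end Rohan → 1
t=20 end Tariq → 0
t=20 start Sana → 1
t=22 start Jonas → 2
t=28 end Jonas → 1
t=28 end Sana → 0
Peak is 3, at t=12 (Hannah, Rohan, Tariq).

3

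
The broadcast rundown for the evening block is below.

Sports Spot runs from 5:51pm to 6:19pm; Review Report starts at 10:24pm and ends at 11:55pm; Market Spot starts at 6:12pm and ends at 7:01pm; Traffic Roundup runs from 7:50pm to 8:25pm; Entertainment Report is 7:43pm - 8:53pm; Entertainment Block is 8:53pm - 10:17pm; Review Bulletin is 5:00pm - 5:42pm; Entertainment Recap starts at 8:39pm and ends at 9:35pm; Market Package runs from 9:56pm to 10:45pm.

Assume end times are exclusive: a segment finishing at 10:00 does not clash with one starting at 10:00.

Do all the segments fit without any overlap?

No

Two intervals overlap when each starts before the other ends.
Sorted by start: Review Bulletin, Sports Spot, Market Spot, Entertainment Report, Traffic Roundup, Entertainment Recap, Entertainment Block, Market Package, Review Report.
Sports Spot starts after Review Bulletin ends — done with Review Bulletin.
Market Spot starts before Sports Spot ends → Sports Spot and Market Spot overlap.
That's a conflict, so the schedule is not conflict-free.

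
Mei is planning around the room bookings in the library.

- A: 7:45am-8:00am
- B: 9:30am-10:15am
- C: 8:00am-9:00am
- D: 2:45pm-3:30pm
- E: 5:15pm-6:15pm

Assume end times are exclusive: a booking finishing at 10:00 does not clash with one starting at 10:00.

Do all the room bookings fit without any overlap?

Check each pair: they overlap iff neither finishes before the other starts.
Sorted by start: A, C, B, D, E.
C starts exactly when A ends (back-to-back, no overlap); A is clear from here.
B starts after C ends; C is clear from here.
D starts after B ends; B is clear from here.
E starts after D ends.
Every pair is clear; the schedule has no overlaps.

Yes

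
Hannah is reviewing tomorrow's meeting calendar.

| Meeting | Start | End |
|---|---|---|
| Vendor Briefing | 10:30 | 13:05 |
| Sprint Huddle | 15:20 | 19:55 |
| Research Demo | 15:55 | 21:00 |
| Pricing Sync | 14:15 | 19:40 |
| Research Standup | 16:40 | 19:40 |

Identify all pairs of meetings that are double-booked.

Sorted by start: Vendor Briefing, Pricing Sync, Sprint Huddle, Research Demo, Research Standup.
Pricing Sync starts after Vendor Briefing ends — done with Vendor Briefing.
Sprint Huddle starts before Pricing Sync ends → Pricing Sync and Sprint Huddle overlap.
Research Demo starts before Pricing Sync ends → Pricing Sync and Research Demo overlap.
Research Standup starts before Pricing Sync ends → Pricing Sync and Research Standup overlap.
Research Demo starts before Sprint Huddle ends → Sprint Huddle and Research Demo overlap.
Research Standup starts before Sprint Huddle ends → Sprint Huddle and Research Standup overlap.
Research Standup starts before Research Demo ends → Research Demo and Research Standup overlap.

Pricing Sync & Research Demo, Pricing Sync & Research Standup, Pricing Sync & Sprint Huddle, Research Demo & Research Standup, Research Demo & Sprint Huddle, Research Standup & Sprint Huddle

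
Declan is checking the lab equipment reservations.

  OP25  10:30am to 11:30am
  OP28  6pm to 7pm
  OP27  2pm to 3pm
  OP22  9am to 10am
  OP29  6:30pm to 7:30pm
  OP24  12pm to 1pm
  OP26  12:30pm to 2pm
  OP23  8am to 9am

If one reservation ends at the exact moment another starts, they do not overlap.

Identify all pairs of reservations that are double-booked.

Sorted by start: OP23, OP22, OP25, OP24, OP26, OP27, OP28, OP29.
OP22 starts exactly when OP23 ends (back-to-back, no overlap), so OP23 has no further overlaps.
OP25 starts after OP22 ends, so OP22 has no further overlaps.
OP24 starts after OP25 ends, so OP25 has no further overlaps.
OP26 starts before OP24 ends → OP24 and OP26 overlap.
OP27 starts after OP24 ends, so OP24 has no further overlaps.
OP27 starts exactly when OP26 ends (back-to-back, no overlap), so OP26 has no further overlaps.
OP28 starts after OP27 ends, so OP27 has no further overlaps.
OP29 starts before OP28 ends → OP28 and OP29 overlap.

OP24 & OP26, OP28 & OP29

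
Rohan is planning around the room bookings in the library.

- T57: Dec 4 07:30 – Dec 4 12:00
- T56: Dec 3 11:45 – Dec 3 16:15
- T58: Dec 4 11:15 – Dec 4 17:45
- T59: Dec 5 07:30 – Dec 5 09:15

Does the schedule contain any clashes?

Two intervals overlap when each starts before the other ends.
Sorted by start: T56, T57, T58, T59.
T57 starts after T56 ends, so T56 has no further overlaps.
T58 starts before T57 ends → T57 and T58 overlap.
That's a conflict, so the schedule is not conflict-free.

Yes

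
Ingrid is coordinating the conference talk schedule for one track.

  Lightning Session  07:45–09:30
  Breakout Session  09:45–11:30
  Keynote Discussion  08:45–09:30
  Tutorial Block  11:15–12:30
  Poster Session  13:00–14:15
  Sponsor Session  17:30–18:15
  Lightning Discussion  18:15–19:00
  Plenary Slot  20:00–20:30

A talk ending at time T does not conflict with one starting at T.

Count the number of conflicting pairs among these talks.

Two intervals overlap when each starts before the other ends.
Sorted by start: Lightning Session, Keynote Discussion, Breakout Session, Tutorial Block, Poster Session, Sponsor Session, Lightning Discussion, Plenary Slot.
Keynote Discussion starts before Lightning Session ends → Lightning Session and Keynote Discussion overlap.
Breakout Session starts after Lightning Session ends, so nothing later overlaps Lightning Session either.
Breakout Session starts after Keynote Discussion ends, so nothing later overlaps Keynote Discussion either.
Tutorial Block starts before Breakout Session ends → Breakout Session and Tutorial Block overlap.
Poster Session starts after Breakout Session ends, so nothing later overlaps Breakout Session either.
Poster Session starts after Tutorial Block ends, so nothing later overlaps Tutorial Block either.
Sponsor Session starts after Poster Session ends, so nothing later overlaps Poster Session either.
Lightning Discussion starts exactly when Sponsor Session ends (back-to-back, no overlap), so nothing later overlaps Sponsor Session either.
Plenary Slot starts after Lightning Discussion ends.
Overlapping pairs: Breakout Session & Tutorial Block, Keynote Discussion & Lightning Session — 2 in total.

2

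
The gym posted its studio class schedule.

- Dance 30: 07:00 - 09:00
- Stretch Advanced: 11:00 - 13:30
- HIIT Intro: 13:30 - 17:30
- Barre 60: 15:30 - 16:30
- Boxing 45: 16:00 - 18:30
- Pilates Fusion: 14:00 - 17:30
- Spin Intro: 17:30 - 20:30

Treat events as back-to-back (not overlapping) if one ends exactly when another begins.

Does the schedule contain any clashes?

Check each pair: they overlap iff neither finishes before the other starts.
Sorted by start: Dance 30, Stretch Advanced, HIIT Intro, Pilates Fusion, Barre 60, Boxing 45, Spin Intro.
Stretch Advanced starts after Dance 30 ends; Dance 30 is clear from here.
HIIT Intro starts exactly when Stretch Advanced ends (back-to-back, no overlap); Stretch Advanced is clear from here.
Pilates Fusion starts before HIIT Intro ends → HIIT Intro and Pilates Fusion overlap.
That's a conflict, so the schedule is not conflict-free.

Yes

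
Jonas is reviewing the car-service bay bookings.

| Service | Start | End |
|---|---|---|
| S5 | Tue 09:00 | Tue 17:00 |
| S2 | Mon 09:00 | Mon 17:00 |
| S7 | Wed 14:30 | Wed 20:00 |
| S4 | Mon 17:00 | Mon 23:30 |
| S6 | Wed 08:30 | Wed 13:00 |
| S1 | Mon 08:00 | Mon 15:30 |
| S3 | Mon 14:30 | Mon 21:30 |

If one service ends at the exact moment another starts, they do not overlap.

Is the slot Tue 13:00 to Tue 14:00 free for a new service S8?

No — it overlaps S5

S1: ends Mon 15:30 at or before S8 starts Tue 13:00 → clear.
S2: ends Mon 17:00 at or before S8 starts Tue 13:00 → clear.
S3: ends Mon 21:30 at or before S8 starts Tue 13:00 → clear.
S4: ends Mon 23:30 at or before S8 starts Tue 13:00 → clear.
S5: starts Tue 09:00 before S8 ends Tue 14:00, and ends Tue 17:00 after S8 starts Tue 13:00 → overlap.
S6: starts Wed 08:30 at or after S8 ends Tue 14:00 → clear.
S7: starts Wed 14:30 at or after S8 ends Tue 14:00 → clear.
S8 overlaps S5.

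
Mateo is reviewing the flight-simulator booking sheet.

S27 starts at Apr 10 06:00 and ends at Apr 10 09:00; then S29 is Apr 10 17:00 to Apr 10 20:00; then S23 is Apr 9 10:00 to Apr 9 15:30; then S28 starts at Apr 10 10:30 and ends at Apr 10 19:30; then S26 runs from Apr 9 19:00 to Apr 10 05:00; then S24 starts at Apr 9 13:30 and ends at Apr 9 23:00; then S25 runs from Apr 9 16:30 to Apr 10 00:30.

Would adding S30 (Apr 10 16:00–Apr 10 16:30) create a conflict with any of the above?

S23: ends Apr 9 15:30 at or before S30 starts Apr 10 16:00 → clear.
S24: ends Apr 9 23:00 at or before S30 starts Apr 10 16:00 → clear.
S25: ends Apr 10 00:30 at or before S30 starts Apr 10 16:00 → clear.
S26: ends Apr 10 05:00 at or before S30 starts Apr 10 16:00 → clear.
S27: ends Apr 10 09:00 at or before S30 starts Apr 10 16:00 → clear.
S28: starts Apr 10 10:30 before S30 ends Apr 10 16:30, and ends Apr 10 19:30 after S30 starts Apr 10 16:00 → overlap.
S29: starts Apr 10 17:00 at or after S30 ends Apr 10 16:30 → clear.
S30 overlaps S28.

Yes — it overlaps S28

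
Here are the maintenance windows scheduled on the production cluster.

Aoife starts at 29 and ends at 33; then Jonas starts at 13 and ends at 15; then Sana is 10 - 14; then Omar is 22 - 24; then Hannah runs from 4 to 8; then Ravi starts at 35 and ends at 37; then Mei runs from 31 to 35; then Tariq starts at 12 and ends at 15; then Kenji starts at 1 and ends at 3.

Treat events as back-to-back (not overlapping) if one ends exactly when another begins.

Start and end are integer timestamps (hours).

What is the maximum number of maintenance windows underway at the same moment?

3

Sort all start/end points and keep a running count:
1 start Kenji → 1
3 end Kenji → 0
4 start Hannah → 1
8 end Hannah → 0
10 start Sana → 1
12 start Tariq → 2
13 start Jonas → 3
14 end Sana → 2
15 end Jonas → 1
15 end Tariq → 0
22 start Omar → 1
24 end Omar → 0
29 start Aoife → 1
31 start Mei → 2
33 end Aoife → 1
35 end Mei → 0
35 start Ravi → 1
37 end Ravi → 0
Peak is 3, at 13 (Jonas, Sana, Tariq).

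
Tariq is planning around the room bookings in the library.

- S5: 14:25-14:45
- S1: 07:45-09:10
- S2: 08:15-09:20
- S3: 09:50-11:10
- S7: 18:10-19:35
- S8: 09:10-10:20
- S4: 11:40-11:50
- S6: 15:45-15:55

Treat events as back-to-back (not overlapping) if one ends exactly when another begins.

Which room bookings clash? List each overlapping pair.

S1 & S2, S2 & S8, S3 & S8

Two intervals overlap when each starts before the other ends.
Sorted by start: S1, S2, S8, S3, S4, S5, S6, S7.
S2 starts before S1 ends → S1 and S2 overlap.
S8 starts exactly when S1 ends (back-to-back, no overlap); S1 is clear from here.
S8 starts before S2 ends → S2 and S8 overlap.
S3 starts after S2 ends; S2 is clear from here.
S3 starts before S8 ends → S8 and S3 overlap.
S4 starts after S8 ends; S8 is clear from here.
S4 starts after S3 ends; S3 is clear from here.
S5 starts after S4 ends; S4 is clear from here.
S6 starts after S5 ends; S5 is clear from here.
S7 starts after S6 ends.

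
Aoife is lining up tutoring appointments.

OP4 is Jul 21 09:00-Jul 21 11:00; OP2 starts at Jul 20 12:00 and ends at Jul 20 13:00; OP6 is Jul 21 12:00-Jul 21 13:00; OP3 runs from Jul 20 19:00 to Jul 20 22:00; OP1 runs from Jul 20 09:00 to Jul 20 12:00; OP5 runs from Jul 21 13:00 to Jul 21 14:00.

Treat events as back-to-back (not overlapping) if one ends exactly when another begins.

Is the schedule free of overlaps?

Sorted by start: OP1, OP2, OP3, OP4, OP6, OP5.
OP2 starts exactly when OP1 ends (back-to-back, no overlap), so nothing later overlaps OP1 either.
OP3 starts after OP2 ends, so nothing later overlaps OP2 either.
OP4 starts after OP3 ends, so nothing later overlaps OP3 either.
OP6 starts after OP4 ends, so nothing later overlaps OP4 either.
OP5 starts exactly when OP6 ends (back-to-back, no overlap).
Every pair is clear; the schedule has no overlaps.

Yes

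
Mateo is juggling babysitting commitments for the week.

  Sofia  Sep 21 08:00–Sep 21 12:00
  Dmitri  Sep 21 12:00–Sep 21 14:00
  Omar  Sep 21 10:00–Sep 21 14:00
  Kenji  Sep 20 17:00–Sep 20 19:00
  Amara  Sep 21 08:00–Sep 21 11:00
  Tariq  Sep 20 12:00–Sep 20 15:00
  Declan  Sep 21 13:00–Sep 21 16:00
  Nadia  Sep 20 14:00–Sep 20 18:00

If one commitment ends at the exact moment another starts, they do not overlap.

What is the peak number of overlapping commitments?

Walk through starts and ends in time order (an end at T is processed before a start at T):
Sep 20 12:00 start Tariq → 1
Sep 20 14:00 start Nadia → 2
Sep 20 15:00 end Tariq → 1
Sep 20 17:00 start Kenji → 2
Sep 20 18:00 end Nadia → 1
Sep 20 19:00 end Kenji → 0
Sep 21 08:00 start Amara → 1
Sep 21 08:00 start Sofia → 2
Sep 21 10:00 start Omar → 3
Sep 21 11:00 end Amara → 2
Sep 21 12:00 end Sofia → 1
Sep 21 12:00 start Dmitri → 2
Sep 21 13:00 start Declan → 3
Sep 21 14:00 end Dmitri → 2
Sep 21 14:00 end Omar → 1
Sep 21 16:00 end Declan → 0
Peak is 3, at Sep 21 10:00 (Amara, Omar, Sofia).

3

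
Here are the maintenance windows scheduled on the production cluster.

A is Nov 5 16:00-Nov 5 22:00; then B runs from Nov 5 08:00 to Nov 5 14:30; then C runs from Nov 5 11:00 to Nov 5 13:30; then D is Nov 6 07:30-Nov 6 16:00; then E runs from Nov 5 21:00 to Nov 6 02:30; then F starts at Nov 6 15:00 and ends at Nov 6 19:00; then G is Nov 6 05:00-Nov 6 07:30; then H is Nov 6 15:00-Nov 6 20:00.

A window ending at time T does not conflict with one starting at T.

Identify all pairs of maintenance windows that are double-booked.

Two intervals overlap when each starts before the other ends.
Sorted by start: B, C, A, E, G, D, F, H.
C starts before B ends → B and C overlap.
A starts after B ends, so nothing later overlaps B either.
A starts after C ends, so nothing later overlaps C either.
E starts before A ends → A and E overlap.
G starts after A ends, so nothing later overlaps A either.
G starts after E ends, so nothing later overlaps E either.
D starts exactly when G ends (back-to-back, no overlap), so nothing later overlaps G either.
F starts before D ends → D and F overlap.
H starts before D ends → D and H overlap.
H starts before F ends → F and H overlap.

A & E, B & C, D & F, D & H, F & H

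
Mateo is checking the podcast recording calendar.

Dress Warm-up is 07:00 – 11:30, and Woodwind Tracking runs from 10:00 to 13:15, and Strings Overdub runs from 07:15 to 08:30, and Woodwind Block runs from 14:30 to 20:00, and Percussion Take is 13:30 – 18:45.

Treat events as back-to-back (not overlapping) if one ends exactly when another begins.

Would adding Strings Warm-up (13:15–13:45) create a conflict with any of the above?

Yes — it overlaps Percussion Take

Dress Warm-up: ends 11:30 at or before Strings Warm-up starts 13:15 → clear.
Strings Overdub: ends 08:30 at or before Strings Warm-up starts 13:15 → clear.
Woodwind Tracking: ends 13:15 at or before Strings Warm-up starts 13:15 → clear.
Percussion Take: starts 13:30 before Strings Warm-up ends 13:45, and ends 18:45 after Strings Warm-up starts 13:15 → overlap.
Woodwind Block: starts 14:30 at or after Strings Warm-up ends 13:45 → clear.
Strings Warm-up overlaps Percussion Take.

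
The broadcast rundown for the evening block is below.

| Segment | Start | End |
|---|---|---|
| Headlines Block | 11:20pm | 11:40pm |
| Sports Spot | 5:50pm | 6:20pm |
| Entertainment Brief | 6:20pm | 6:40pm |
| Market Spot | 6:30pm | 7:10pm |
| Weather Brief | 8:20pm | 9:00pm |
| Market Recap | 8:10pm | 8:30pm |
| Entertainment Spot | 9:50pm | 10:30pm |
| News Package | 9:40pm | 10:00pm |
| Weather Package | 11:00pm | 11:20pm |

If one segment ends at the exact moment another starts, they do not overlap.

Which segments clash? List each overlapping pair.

Entertainment Brief & Market Spot, Entertainment Spot & News Package, Market Recap & Weather Brief

Two intervals overlap when each starts before the other ends.
Sorted by start: Sports Spot, Entertainment Brief, Market Spot, Market Recap, Weather Brief, News Package, Entertainment Spot, Weather Package, Headlines Block.
Entertainment Brief starts exactly when Sports Spot ends (back-to-back, no overlap), so Sports Spot has no further overlaps.
Market Spot starts before Entertainment Brief ends → Entertainment Brief and Market Spot overlap.
Market Recap starts after Entertainment Brief ends, so Entertainment Brief has no further overlaps.
Market Recap starts after Market Spot ends, so Market Spot has no further overlaps.
Weather Brief starts before Market Recap ends → Market Recap and Weather Brief overlap.
News Package starts after Market Recap ends, so Market Recap has no further overlaps.
News Package starts after Weather Brief ends, so Weather Brief has no further overlaps.
Entertainment Spot starts before News Package ends → News Package and Entertainment Spot overlap.
Weather Package starts after News Package ends, so News Package has no further overlaps.
Weather Package starts after Entertainment Spot ends, so Entertainment Spot has no further overlaps.
Headlines Block starts exactly when Weather Package ends (back-to-back, no overlap).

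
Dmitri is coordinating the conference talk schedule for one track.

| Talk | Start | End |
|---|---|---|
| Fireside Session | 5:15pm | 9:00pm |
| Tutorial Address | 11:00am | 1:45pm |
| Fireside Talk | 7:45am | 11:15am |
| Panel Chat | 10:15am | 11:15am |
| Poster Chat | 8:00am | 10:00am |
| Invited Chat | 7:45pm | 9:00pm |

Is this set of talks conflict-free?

No

Sorted by start: Fireside Talk, Poster Chat, Panel Chat, Tutorial Address, Fireside Session, Invited Chat.
Poster Chat starts before Fireside Talk ends → Fireside Talk and Poster Chat overlap.
That's a conflict, so the schedule is not conflict-free.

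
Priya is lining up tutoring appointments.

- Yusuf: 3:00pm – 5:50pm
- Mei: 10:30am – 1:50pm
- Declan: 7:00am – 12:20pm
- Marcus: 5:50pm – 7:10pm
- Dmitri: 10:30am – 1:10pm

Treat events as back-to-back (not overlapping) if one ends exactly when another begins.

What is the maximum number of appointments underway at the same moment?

Walk through starts and ends in time order (an end at T is processed before a start at T):
7:00am start Declan → 1
10:30am start Dmitri → 2
10:30am start Mei → 3
12:20pm end Declan → 2
1:10pm end Dmitri → 1
1:50pm end Mei → 0
3:00pm start Yusuf → 1
5:50pm end Yusuf → 0
5:50pm start Marcus → 1
7:10pm end Marcus → 0
Peak is 3, at 10:30am (Declan, Dmitri, Mei).

3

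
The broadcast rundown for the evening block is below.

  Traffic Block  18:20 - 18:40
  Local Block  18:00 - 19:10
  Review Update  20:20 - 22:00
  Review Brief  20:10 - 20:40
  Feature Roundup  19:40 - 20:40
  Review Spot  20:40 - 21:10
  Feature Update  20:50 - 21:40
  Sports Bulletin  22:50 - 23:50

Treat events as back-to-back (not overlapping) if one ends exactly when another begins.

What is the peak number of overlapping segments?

Walk through starts and ends in time order (an end at T is processed before a start at T):
18:00 start Local Block → 1
18:20 start Traffic Block → 2
18:40 end Traffic Block → 1
19:10 end Local Block → 0
19:40 start Feature Roundup → 1
20:10 start Review Brief → 2
20:20 start Review Update → 3
20:40 end Feature Roundup → 2
20:40 end Review Brief → 1
20:40 start Review Spot → 2
20:50 start Feature Update → 3
21:10 end Review Spot → 2
21:40 end Feature Update → 1
22:00 end Review Update → 0
22:50 start Sports Bulletin → 1
23:50 end Sports Bulletin → 0
Peak is 3, at 20:20 (Feature Roundup, Review Brief, Review Update).

3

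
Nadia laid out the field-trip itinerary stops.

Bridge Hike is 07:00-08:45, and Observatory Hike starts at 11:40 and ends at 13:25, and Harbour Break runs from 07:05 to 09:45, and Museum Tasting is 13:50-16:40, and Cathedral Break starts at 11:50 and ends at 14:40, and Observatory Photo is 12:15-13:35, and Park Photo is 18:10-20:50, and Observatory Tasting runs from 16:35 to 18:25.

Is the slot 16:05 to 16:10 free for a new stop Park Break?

No — it overlaps Museum Tasting

Bridge Hike: ends 08:45 at or before Park Break starts 16:05 → clear.
Harbour Break: ends 09:45 at or before Park Break starts 16:05 → clear.
Observatory Hike: ends 13:25 at or before Park Break starts 16:05 → clear.
Cathedral Break: ends 14:40 at or before Park Break starts 16:05 → clear.
Observatory Photo: ends 13:35 at or before Park Break starts 16:05 → clear.
Museum Tasting: starts 13:50 before Park Break ends 16:10, and ends 16:40 after Park Break starts 16:05 → overlap.
Observatory Tasting: starts 16:35 at or after Park Break ends 16:10 → clear.
Park Photo: starts 18:10 at or after Park Break ends 16:10 → clear.
Park Break overlaps Museum Tasting.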